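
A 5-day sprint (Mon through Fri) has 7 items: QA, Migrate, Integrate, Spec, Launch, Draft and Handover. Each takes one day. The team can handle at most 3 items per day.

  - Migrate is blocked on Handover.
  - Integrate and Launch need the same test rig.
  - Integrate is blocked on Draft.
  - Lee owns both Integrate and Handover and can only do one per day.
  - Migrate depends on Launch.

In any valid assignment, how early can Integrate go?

Tue

Precedence pushes Integrate to at least Tue.
Integrate at Tue is achievable: QA in Tue, Draft in Mon, Integrate in Tue, Handover in Mon, Launch in Mon, Migrate in Tue, Spec in Wed.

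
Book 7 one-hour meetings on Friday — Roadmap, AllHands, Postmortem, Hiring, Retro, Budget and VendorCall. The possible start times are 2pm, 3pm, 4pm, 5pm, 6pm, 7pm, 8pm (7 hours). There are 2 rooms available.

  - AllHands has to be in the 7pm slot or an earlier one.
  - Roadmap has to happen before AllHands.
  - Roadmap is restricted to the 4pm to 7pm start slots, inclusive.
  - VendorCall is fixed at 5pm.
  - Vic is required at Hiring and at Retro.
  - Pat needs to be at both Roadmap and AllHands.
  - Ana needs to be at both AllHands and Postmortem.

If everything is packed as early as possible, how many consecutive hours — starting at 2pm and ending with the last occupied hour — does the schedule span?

The precedence chain requires at least 2 distinct hours.
With at most 2 per hour and 7 meetings, at least 4 hours are needed.
VendorCall can't be placed before 5pm — that is hour 4 counting from 2pm — so the schedule must run through at least 4 hours.
4 works (last occupied hour: 5pm): for example Hiring in 2pm, Budget in 3pm, Postmortem in 2pm, Retro in 3pm, AllHands in 5pm, Roadmap in 4pm, VendorCall in 5pm.

4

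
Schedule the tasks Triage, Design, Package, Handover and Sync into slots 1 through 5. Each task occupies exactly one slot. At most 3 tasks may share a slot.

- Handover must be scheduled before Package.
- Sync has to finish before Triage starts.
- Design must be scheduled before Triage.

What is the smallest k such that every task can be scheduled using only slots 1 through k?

2 slots

The precedence chain requires at least 2 distinct slots.
With at most 3 per slot and 5 tasks, at least 2 slots are needed.
2 works (last occupied slot: 2): for example Sync -> 1; Handover -> 1; Triage -> 2; Design -> 1; Package -> 2.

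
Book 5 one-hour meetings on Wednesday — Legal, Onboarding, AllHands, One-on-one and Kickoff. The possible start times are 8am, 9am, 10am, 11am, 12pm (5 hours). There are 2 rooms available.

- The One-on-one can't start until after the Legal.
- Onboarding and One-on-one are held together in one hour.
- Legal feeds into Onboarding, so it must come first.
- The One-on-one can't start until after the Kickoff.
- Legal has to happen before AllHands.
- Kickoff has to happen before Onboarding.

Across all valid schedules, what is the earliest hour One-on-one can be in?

9am

Precedence pushes One-on-one to at least 9am.
One-on-one at 9am is achievable: Legal -> 8am; Onboarding -> 9am; Kickoff -> 8am; AllHands -> 10am; One-on-one -> 9am.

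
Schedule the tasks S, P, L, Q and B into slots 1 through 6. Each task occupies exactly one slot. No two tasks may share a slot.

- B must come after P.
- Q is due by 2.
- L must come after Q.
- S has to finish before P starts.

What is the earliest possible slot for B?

Precedence pushes B to at least 3.
B at 4 is achievable: B=4; S=2; P=3; L=5; Q=1.
Nothing earlier works — the capacity limit rule out every slot before 4.

4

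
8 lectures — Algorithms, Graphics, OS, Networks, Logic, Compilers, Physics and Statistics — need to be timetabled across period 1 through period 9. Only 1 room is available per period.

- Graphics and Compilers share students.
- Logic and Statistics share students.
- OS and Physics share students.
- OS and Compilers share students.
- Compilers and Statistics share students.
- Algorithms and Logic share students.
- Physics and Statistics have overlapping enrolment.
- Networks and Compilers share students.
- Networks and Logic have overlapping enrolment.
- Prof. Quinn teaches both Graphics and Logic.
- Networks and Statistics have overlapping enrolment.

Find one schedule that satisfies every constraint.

Physics -> period 7, Logic -> period 5, Compilers -> period 6, Algorithms -> period 1, Graphics -> period 2, Networks -> period 4, Statistics -> period 8, OS -> period 3

Checking: Physics(period 7) != Statistics(period 8); Logic(period 5) != Statistics(period 8); OS(period 3) != Compilers(period 6); Compilers(period 6) != Statistics(period 8); Graphics(period 2) != Logic(period 5); Algorithms(period 1) != Logic(period 5); Graphics(period 2) != Compilers(period 6); Networks(period 4) != Compilers(period 6); Networks(period 4) != Logic(period 5); Networks(period 4) != Statistics(period 8); OS(period 3) != Physics(period 7); max 1 per period (cap 1).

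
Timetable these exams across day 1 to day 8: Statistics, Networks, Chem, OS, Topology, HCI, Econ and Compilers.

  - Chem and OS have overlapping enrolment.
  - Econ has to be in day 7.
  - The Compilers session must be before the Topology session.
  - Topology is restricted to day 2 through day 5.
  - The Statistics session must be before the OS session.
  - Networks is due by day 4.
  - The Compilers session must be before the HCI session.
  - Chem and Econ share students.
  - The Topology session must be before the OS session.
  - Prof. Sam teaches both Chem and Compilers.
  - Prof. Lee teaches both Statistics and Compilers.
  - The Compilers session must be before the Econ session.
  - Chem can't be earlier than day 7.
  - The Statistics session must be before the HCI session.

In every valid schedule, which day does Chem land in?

day 8

Chem's window is day 7–day 8.
Econ is fixed at day 7, and Chem can't share a day with Econ.
So Chem must be day 8.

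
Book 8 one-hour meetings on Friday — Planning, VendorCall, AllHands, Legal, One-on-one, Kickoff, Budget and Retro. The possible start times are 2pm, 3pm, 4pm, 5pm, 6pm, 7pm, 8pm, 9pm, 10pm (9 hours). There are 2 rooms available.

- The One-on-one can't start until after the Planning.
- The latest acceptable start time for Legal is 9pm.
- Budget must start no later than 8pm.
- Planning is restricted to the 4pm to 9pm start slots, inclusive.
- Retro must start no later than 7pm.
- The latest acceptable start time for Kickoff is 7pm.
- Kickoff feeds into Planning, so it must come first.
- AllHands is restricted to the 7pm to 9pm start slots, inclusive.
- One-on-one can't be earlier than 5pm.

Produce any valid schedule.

Budget -> 3pm; Retro -> 2pm; Planning -> 4pm; AllHands -> 7pm; Kickoff -> 2pm; One-on-one -> 5pm; Legal -> 3pm; VendorCall -> 4pm

Checking: Planning(4pm) before One-on-one(5pm); Kickoff(2pm) before Planning(4pm); AllHands=7pm in [7pm,9pm]; Legal=3pm in [2pm,9pm]; Retro=2pm in [2pm,7pm]; Budget=3pm in [2pm,8pm]; Kickoff=2pm in [2pm,7pm]; Planning=4pm in [4pm,9pm]; One-on-one=5pm in [5pm,10pm]; max 2 per hour (cap 2).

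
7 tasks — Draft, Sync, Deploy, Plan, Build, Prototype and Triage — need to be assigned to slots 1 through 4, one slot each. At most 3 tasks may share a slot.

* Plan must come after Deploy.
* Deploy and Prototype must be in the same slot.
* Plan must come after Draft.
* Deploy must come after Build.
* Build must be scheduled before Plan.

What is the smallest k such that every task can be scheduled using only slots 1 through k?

The precedence chain requires at least 3 distinct slots.
With at most 3 per slot and 7 tasks, at least 3 slots are needed.
3 works (last occupied slot: 3): for example Prototype -> 2, Build -> 1, Plan -> 3, Draft -> 1, Triage -> 2, Sync -> 1, Deploy -> 2.

3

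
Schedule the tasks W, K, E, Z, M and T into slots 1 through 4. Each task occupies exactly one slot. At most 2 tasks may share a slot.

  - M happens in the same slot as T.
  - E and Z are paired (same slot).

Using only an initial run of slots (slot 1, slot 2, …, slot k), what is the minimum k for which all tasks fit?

3

With at most 2 per slot and 6 tasks, at least 3 slots are needed.
3 works (last occupied slot: 3): for example E in 2, Z in 2, K in 1, T in 3, M in 3, W in 1.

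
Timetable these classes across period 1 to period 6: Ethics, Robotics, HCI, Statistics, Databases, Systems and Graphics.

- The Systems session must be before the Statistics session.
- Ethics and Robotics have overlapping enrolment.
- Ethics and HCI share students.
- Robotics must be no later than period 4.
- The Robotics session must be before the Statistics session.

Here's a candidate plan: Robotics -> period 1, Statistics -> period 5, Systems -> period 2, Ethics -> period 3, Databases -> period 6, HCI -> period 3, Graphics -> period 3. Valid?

Invalid. Ethics and HCI share students.

Ethics and Robotics have overlapping enrolment — holds.
The Robotics session must be before the Statistics session — holds.
Ethics and HCI share students — violated.
The Systems session must be before the Statistics session — holds.
Robotics must be no later than period 4 — holds.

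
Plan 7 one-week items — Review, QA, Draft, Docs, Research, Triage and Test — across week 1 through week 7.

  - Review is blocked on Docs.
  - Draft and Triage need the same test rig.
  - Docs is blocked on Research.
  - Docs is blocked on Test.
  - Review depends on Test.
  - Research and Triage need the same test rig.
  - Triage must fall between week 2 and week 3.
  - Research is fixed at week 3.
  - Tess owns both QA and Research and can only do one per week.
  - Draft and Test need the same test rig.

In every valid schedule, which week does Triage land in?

Triage's window is week 2–week 3.
Research is fixed at week 3, and Triage can't share a week with Research.
So Triage must be week 2.

week 2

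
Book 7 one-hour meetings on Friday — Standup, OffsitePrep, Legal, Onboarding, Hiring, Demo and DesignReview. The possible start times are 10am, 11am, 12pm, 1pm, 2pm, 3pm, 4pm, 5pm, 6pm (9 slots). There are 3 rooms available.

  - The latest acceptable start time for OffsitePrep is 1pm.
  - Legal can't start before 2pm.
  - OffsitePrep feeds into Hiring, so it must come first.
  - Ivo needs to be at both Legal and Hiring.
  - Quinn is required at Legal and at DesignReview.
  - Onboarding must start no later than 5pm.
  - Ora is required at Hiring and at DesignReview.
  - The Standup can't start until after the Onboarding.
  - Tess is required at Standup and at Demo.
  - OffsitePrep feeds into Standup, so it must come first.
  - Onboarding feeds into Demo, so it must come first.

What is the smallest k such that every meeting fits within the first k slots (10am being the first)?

5

The precedence chain requires at least 2 distinct slots.
With at most 3 per slot and 7 meetings, at least 3 slots are needed.
Legal can't be placed before 2pm — that is slot 5 counting from 10am — so the schedule must run through at least 5 slots.
5 works (last occupied slot: 2pm): for example Standup in 11am, DesignReview in 10am, Demo in 12pm, Onboarding in 10am, OffsitePrep in 10am, Hiring in 11am, Legal in 2pm.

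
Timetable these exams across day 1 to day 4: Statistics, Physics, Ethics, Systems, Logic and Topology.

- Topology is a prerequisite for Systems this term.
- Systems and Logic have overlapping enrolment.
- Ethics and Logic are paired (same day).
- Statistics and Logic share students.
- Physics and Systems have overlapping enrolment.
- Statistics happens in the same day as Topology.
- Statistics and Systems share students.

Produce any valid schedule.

Physics in day 1; Topology in day 1; Ethics in day 3; Systems in day 2; Logic in day 3; Statistics in day 1

Checking: Topology(day 1) before Systems(day 2); Statistics(day 1) != Systems(day 2); Systems(day 2) != Logic(day 3); Physics(day 1) != Systems(day 2); Statistics(day 1) != Logic(day 3); Statistics = Topology = day 1; Ethics = Logic = day 3.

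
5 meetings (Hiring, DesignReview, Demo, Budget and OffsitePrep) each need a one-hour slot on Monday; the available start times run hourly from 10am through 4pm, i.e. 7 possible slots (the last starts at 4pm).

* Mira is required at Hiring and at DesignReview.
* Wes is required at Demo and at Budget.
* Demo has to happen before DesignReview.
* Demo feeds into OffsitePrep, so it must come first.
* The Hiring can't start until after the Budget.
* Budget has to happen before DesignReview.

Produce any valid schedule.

Budget=11am, DesignReview=12pm, OffsitePrep=11am, Hiring=1pm, Demo=10am

Checking: Demo(10am) before DesignReview(12pm); Budget(11am) before Hiring(1pm); Demo(10am) before OffsitePrep(11am); Budget(11am) before DesignReview(12pm); Hiring(1pm) != DesignReview(12pm); Demo(10am) != Budget(11am).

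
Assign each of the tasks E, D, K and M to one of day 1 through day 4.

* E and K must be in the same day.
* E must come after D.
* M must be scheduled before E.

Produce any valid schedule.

D=day 1, E=day 2, K=day 2, M=day 1

Checking: D(day 1) before E(day 2); M(day 1) before E(day 2); E = K = day 2.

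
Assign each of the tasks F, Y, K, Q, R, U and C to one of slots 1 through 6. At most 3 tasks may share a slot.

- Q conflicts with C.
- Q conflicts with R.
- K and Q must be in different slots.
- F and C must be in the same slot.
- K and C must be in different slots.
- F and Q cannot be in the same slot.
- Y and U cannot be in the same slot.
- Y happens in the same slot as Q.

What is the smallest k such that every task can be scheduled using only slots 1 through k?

With at most 3 per slot and 7 tasks, at least 3 slots are needed.
3 works (last occupied slot: 3): for example Y=2, K=3, C=1, U=3, R=1, F=1, Q=2.

3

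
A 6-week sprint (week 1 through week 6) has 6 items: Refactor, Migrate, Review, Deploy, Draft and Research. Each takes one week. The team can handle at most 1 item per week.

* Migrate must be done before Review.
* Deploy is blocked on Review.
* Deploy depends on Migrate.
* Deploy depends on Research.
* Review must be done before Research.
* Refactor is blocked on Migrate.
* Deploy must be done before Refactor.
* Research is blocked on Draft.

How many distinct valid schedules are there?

3

Enumerating: Deploy=week 5, Migrate=week 1, Refactor=week 6, Research=week 4, Draft=week 3, Review=week 2 | Refactor in week 6, Research in week 4, Deploy in week 5, Review in week 3, Draft in week 2, Migrate in week 1 | Review=week 3; Migrate=week 2; Research=week 4; Refactor=week 6; Draft=week 1; Deploy=week 5.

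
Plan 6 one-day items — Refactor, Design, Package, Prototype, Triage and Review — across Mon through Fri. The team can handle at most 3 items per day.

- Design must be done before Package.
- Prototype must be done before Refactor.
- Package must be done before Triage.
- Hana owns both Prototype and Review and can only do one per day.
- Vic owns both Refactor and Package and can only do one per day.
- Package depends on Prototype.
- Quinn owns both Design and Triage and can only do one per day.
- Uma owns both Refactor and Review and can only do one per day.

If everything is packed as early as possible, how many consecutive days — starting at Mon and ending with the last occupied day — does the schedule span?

3 days

The precedence chain requires at least 3 distinct days.
With at most 3 per day and 6 tasks, at least 2 days are needed.
3 works (last occupied day: Wed): for example Review=Tue, Refactor=Wed, Prototype=Mon, Package=Tue, Design=Mon, Triage=Wed.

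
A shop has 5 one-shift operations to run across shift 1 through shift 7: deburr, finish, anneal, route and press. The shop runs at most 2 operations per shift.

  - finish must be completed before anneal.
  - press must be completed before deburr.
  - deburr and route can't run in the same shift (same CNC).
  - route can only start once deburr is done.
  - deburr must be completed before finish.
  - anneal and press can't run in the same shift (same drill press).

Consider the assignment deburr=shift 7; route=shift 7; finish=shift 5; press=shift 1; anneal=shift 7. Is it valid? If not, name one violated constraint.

deburr and route can't run in the same shift (same CNC) — violated.
route can only start once deburr is done — violated.
deburr must be completed before finish — violated.
anneal and press can't run in the same shift (same drill press) — holds.
press must be completed before deburr — holds.
The shop runs at most 2 operations per shift — violated.
finish must be completed before anneal — holds.

No — it violates: The shop runs at most 2 operations per shift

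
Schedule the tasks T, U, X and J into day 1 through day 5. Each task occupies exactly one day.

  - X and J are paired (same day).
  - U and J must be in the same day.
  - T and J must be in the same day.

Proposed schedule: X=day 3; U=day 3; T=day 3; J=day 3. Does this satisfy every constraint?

Yes, all constraints hold

T and J must be in the same day — holds.
X and J are paired (same day) — holds.
U and J must be in the same day — holds.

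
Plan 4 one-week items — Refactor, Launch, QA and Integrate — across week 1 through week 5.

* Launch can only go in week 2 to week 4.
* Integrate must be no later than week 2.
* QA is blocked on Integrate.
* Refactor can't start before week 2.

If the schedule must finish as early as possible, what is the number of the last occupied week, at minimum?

The precedence chain requires at least 2 distinct weeks.
2 works (last occupied week: week 2): for example Refactor in week 2; Launch in week 2; Integrate in week 1; QA in week 2.

2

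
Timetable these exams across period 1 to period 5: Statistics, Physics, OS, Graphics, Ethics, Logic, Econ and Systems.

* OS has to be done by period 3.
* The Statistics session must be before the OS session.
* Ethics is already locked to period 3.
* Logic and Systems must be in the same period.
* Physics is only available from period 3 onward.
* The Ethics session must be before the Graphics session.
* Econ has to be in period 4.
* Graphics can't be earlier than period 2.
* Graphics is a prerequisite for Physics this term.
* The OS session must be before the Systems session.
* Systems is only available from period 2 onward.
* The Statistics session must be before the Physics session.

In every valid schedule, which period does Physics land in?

Physics is available from period 3; precedence pushes Physics to at least period 5.
So Physics is pinned to period 5.

period 5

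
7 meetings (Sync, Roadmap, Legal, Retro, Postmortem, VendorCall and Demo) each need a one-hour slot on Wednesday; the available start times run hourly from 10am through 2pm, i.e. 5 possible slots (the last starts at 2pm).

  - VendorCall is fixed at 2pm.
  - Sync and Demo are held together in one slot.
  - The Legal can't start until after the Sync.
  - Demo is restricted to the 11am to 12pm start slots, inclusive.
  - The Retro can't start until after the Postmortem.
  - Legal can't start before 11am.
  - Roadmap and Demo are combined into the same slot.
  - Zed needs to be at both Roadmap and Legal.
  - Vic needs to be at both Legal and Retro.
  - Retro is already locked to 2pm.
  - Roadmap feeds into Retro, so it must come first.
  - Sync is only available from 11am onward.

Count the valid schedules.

12

Splitting on Sync: it can be 11am (8), 12pm (4). Listing each branch's schedules as (Roadmap, Legal, Retro, Postmortem, VendorCall, Demo):
Sync=11am: (11am,12pm,2pm,10am,2pm,11am) (11am,12pm,2pm,11am,2pm,11am) (11am,12pm,2pm,12pm,2pm,11am) (11am,12pm,2pm,1pm,2pm,11am) (11am,1pm,2pm,10am,2pm,11am) (11am,1pm,2pm,11am,2pm,11am) (11am,1pm,2pm,12pm,2pm,11am) (11am,1pm,2pm,1pm,2pm,11am) — 8.
Sync=12pm: (12pm,1pm,2pm,10am,2pm,12pm) (12pm,1pm,2pm,11am,2pm,12pm) (12pm,1pm,2pm,12pm,2pm,12pm) (12pm,1pm,2pm,1pm,2pm,12pm) — 4.
Summing: 8 + 4 = 12.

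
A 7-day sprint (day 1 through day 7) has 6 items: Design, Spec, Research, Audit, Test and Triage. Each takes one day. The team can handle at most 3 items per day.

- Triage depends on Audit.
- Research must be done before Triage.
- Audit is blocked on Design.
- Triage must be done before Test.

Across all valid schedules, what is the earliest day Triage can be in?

Precedence pushes Triage to at least day 3; downstream work caps Triage at day 6.
Triage at day 3 is achievable: Test in day 4; Spec in day 1; Triage in day 3; Audit in day 2; Research in day 1; Design in day 1.

day 3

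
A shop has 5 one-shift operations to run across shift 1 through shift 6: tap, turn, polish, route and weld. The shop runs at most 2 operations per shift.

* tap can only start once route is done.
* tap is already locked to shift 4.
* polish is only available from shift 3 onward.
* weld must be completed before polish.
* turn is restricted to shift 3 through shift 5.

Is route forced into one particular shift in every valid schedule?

No

route can be shift 1 (e.g. weld=shift 1; polish=shift 3; turn=shift 3; route=shift 1; tap=shift 4) or shift 2 (e.g. weld -> shift 1; route -> shift 2; turn -> shift 3; polish -> shift 3; tap -> shift 4).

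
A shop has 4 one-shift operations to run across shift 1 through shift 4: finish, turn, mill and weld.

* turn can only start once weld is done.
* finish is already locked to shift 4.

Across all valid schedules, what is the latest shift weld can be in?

shift 3

Downstream work caps weld at shift 3.
weld at shift 3 is achievable: mill=shift 1; turn=shift 4; finish=shift 4; weld=shift 3.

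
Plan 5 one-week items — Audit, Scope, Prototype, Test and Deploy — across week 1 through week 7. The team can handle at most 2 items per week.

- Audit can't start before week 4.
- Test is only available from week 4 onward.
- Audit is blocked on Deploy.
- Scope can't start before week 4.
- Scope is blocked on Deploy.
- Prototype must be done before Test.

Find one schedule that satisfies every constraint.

Audit=week 4; Deploy=week 1; Scope=week 4; Test=week 5; Prototype=week 1

Checking: Prototype(week 1) before Test(week 5); Deploy(week 1) before Audit(week 4); Deploy(week 1) before Scope(week 4); Test=week 5 in [week 4,week 7]; Audit=week 4 in [week 4,week 7]; Scope=week 4 in [week 4,week 7]; max 2 per week (cap 2).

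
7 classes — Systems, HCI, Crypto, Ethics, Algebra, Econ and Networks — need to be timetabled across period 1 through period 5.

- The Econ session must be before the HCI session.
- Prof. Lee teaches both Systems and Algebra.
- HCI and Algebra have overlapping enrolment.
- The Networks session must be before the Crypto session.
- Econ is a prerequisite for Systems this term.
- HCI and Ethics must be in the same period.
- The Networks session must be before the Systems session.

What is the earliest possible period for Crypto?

Precedence pushes Crypto to at least period 2.
Crypto at period 2 is achievable: Crypto=period 2, Algebra=period 1, Ethics=period 2, Econ=period 1, Systems=period 2, Networks=period 1, HCI=period 2.

period 2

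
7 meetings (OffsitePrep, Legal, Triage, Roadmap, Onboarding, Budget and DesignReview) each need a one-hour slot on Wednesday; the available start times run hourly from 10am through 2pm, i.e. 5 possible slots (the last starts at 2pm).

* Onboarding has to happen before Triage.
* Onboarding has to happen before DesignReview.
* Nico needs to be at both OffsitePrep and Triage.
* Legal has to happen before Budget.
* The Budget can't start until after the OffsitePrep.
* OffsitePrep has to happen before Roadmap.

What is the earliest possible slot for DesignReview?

11am

Precedence pushes DesignReview to at least 11am.
DesignReview at 11am is achievable: OffsitePrep in 10am; Onboarding in 10am; DesignReview in 11am; Budget in 11am; Legal in 10am; Triage in 11am; Roadmap in 11am.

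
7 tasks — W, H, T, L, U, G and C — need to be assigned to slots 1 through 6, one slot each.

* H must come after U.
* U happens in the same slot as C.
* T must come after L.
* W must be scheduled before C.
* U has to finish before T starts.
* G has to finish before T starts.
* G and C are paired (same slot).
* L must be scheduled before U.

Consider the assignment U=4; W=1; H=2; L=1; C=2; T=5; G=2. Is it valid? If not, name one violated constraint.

No — it violates: H must come after U

T must come after L — holds.
L must be scheduled before U — holds.
W must be scheduled before C — holds.
G has to finish before T starts — holds.
U happens in the same slot as C — violated.
U has to finish before T starts — holds.
G and C are paired (same slot) — holds.
H must come after U — violated.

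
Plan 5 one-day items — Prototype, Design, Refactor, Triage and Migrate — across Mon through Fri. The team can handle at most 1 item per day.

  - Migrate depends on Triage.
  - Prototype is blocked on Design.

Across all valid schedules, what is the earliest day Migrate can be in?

Precedence pushes Migrate to at least Tue.
Migrate at Tue is achievable: Refactor in Fri; Design in Wed; Migrate in Tue; Prototype in Thu; Triage in Mon.

Tue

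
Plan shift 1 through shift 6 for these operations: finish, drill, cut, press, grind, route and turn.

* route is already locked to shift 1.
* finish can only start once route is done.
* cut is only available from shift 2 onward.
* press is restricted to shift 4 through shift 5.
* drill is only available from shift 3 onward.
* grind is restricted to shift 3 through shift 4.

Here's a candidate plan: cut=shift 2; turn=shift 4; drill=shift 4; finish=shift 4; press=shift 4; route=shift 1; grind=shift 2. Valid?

grind is restricted to shift 3 through shift 4 — violated.
route is already locked to shift 1 — holds.
drill is only available from shift 3 onward — holds.
press is restricted to shift 4 through shift 5 — holds.
finish can only start once route is done — holds.
cut is only available from shift 2 onward — holds.

No. grind is restricted to shift 3 through shift 4 is not satisfied.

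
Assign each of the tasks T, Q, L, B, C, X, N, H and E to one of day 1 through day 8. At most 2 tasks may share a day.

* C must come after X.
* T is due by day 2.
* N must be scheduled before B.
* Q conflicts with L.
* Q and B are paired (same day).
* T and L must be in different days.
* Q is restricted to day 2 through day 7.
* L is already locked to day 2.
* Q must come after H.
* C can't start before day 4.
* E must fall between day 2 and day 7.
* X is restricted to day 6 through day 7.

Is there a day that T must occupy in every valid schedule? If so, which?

day 1

T's window is day 1–day 2.
L is fixed at day 2, and T can't share a day with L.
So T must be day 1.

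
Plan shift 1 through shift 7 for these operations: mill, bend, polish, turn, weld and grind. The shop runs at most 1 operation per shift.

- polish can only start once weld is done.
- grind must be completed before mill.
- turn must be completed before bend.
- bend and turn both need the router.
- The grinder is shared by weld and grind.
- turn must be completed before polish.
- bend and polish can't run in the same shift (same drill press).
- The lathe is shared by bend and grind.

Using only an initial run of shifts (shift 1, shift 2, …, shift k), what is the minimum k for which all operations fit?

6

The precedence chain requires at least 2 distinct shifts.
With at most 1 per shift and 6 operations, at least 6 shifts are needed.
6 works (last occupied shift: shift 6): for example grind in shift 4, mill in shift 5, turn in shift 1, polish in shift 3, weld in shift 2, bend in shift 6.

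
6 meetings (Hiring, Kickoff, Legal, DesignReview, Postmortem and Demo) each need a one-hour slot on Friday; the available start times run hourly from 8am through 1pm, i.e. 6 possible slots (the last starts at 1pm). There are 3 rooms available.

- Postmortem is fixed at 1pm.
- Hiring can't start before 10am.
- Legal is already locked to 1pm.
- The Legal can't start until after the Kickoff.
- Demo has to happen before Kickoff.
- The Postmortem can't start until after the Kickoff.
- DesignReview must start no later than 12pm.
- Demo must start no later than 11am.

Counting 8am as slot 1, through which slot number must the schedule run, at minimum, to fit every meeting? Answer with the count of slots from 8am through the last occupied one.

The precedence chain requires at least 3 distinct slots.
With at most 3 per slot and 6 meetings, at least 2 slots are needed.
Legal can't be placed before 1pm — that is slot 6 counting from 8am — so the schedule must run through at least 6 slots.
6 works (last occupied slot: 1pm): for example Legal=1pm, Kickoff=9am, Demo=8am, DesignReview=8am, Hiring=10am, Postmortem=1pm.

6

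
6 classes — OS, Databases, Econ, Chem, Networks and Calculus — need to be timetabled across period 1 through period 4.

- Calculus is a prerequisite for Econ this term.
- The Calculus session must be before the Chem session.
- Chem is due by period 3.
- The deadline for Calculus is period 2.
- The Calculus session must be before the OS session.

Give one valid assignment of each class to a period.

Chem=period 2, Econ=period 2, Calculus=period 1, Networks=period 1, OS=period 2, Databases=period 1

Checking: Calculus(period 1) before Chem(period 2); Calculus(period 1) before Econ(period 2); Calculus(period 1) before OS(period 2); Chem=period 2 in [period 1,period 3]; Calculus=period 1 in [period 1,period 2].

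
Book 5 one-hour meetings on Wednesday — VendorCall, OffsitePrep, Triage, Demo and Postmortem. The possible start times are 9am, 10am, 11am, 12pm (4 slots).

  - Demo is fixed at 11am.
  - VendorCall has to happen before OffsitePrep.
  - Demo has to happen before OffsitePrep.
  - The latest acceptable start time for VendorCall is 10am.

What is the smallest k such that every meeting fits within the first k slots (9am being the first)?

4

The precedence chain requires at least 2 distinct slots.
Propagating the time windows through the other constraints, OffsitePrep can't land before 12pm — that is slot 4 counting from 9am — so the schedule must run through at least 4 slots.
4 works (last occupied slot: 12pm): for example Postmortem=9am, Demo=11am, VendorCall=9am, Triage=9am, OffsitePrep=12pm.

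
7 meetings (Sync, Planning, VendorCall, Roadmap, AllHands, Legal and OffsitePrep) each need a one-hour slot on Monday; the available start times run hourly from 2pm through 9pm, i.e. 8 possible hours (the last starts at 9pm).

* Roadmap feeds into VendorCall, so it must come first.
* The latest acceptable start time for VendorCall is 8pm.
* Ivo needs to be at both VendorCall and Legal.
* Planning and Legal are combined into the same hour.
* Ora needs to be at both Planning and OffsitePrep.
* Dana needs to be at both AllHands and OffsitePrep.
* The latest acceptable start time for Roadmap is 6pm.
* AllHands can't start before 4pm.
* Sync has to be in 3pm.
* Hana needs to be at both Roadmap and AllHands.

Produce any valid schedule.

AllHands in 4pm, Roadmap in 2pm, VendorCall in 3pm, Planning in 2pm, Sync in 3pm, Legal in 2pm, OffsitePrep in 3pm

Checking: Roadmap(2pm) before VendorCall(3pm); VendorCall(3pm) != Legal(2pm); AllHands(4pm) != OffsitePrep(3pm); Roadmap(2pm) != AllHands(4pm); Planning(2pm) != OffsitePrep(3pm); Planning = Legal = 2pm; VendorCall=3pm in [2pm,8pm]; Roadmap=2pm in [2pm,6pm]; Sync=3pm in [3pm,3pm]; AllHands=4pm in [4pm,9pm].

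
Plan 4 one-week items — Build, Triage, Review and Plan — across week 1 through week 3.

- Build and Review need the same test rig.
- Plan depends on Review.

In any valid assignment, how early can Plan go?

week 2

Precedence pushes Plan to at least week 2.
Plan at week 2 is achievable: Review in week 1, Plan in week 2, Triage in week 1, Build in week 2.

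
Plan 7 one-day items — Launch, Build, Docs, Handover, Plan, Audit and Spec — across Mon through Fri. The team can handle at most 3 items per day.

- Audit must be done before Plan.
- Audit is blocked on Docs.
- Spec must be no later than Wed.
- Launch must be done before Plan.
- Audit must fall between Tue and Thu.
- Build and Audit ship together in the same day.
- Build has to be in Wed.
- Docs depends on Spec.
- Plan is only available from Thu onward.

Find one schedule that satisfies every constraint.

Handover=Mon, Build=Wed, Spec=Mon, Audit=Wed, Plan=Thu, Docs=Tue, Launch=Mon

Checking: Audit(Wed) before Plan(Thu); Spec(Mon) before Docs(Tue); Docs(Tue) before Audit(Wed); Launch(Mon) before Plan(Thu); Build = Audit = Wed; Spec=Mon in [Mon,Wed]; Build=Wed in [Wed,Wed]; Audit=Wed in [Tue,Thu]; Plan=Thu in [Thu,Fri]; max 3 per day (cap 3).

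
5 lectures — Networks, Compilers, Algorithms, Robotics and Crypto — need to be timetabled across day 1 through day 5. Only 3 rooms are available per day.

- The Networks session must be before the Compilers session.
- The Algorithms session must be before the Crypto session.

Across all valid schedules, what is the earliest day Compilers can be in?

day 2

Precedence pushes Compilers to at least day 2.
Compilers at day 2 is achievable: Crypto in day 2, Compilers in day 2, Robotics in day 1, Networks in day 1, Algorithms in day 1.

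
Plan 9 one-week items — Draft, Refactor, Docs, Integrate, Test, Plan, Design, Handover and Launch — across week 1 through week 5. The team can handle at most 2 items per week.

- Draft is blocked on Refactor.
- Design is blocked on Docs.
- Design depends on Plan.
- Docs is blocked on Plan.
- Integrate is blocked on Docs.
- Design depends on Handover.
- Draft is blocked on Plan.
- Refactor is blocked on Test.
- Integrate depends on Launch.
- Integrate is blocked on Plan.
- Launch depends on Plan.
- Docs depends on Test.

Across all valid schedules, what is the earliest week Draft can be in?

week 3

Precedence pushes Draft to at least week 3.
Draft at week 3 is achievable: Refactor in week 2; Launch in week 3; Docs in week 2; Draft in week 3; Handover in week 4; Integrate in week 4; Plan in week 1; Design in week 5; Test in week 1.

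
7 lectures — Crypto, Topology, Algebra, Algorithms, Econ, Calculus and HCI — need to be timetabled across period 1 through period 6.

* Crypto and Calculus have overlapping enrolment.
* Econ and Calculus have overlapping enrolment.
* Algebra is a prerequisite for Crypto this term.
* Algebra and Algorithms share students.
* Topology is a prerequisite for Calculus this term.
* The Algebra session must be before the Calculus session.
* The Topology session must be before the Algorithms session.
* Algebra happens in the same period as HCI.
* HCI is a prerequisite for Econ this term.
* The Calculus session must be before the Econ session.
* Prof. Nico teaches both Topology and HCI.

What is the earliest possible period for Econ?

Precedence pushes Econ to at least period 3.
Econ at period 4 is achievable: Algorithms -> period 3, Econ -> period 4, Algebra -> period 2, Calculus -> period 3, HCI -> period 2, Crypto -> period 4, Topology -> period 1.
Nothing earlier works — the conflict constraints rule out every period before period 4.

period 4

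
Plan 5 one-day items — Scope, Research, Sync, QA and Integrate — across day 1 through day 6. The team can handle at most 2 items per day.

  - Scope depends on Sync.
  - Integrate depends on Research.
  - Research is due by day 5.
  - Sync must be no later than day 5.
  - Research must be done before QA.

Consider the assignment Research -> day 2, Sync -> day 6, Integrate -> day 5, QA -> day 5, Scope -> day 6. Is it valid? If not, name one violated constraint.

Sync must be no later than day 5 — violated.
Integrate depends on Research — holds.
Research is due by day 5 — holds.
Scope depends on Sync — violated.
The team can handle at most 2 items per day — holds.
Research must be done before QA — holds.

No. Sync must be no later than day 5 is not satisfied.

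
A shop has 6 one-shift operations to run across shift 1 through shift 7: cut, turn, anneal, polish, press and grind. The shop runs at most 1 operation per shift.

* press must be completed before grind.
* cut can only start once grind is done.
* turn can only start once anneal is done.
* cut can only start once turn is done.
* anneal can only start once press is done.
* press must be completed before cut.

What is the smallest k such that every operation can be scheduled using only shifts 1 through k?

The precedence chain requires at least 4 distinct shifts.
With at most 1 per shift and 6 operations, at least 6 shifts are needed.
6 works (last occupied shift: shift 6): for example grind -> shift 4, turn -> shift 3, anneal -> shift 2, polish -> shift 6, press -> shift 1, cut -> shift 5.

6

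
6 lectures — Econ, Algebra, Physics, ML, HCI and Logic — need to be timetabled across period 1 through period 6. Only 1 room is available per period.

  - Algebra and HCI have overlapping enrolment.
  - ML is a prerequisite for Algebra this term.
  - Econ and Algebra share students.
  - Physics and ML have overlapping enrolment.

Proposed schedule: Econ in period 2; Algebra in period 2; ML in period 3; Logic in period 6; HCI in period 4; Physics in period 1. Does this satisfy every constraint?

Physics and ML have overlapping enrolment — holds.
Only 1 room is available per period — violated.
Econ and Algebra share students — violated.
Algebra and HCI have overlapping enrolment — holds.
ML is a prerequisite for Algebra this term — violated.

No. Econ and Algebra share students is not satisfied.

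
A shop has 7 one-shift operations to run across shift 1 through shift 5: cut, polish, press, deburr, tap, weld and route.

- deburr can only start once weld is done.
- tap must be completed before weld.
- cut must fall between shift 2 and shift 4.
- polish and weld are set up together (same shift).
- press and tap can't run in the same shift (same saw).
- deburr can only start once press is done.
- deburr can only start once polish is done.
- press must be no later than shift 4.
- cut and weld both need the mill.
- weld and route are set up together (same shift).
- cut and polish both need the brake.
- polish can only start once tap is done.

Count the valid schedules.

50

Splitting on cut: it can be shift 2 (19), shift 3 (15), shift 4 (16). Listing each branch's schedules as (polish, press, deburr, tap, weld, route) by shift number:
cut=shift 2: (3,1,4,2,3,3) (3,1,5,2,3,3) (3,2,4,1,3,3) (3,2,5,1,3,3) (3,3,4,1,3,3) (3,3,4,2,3,3) (3,3,5,1,3,3) (3,3,5,2,3,3) (3,4,5,1,3,3) (3,4,5,2,3,3) (4,1,5,2,4,4) (4,1,5,3,4,4) (4,2,5,1,4,4) (4,2,5,3,4,4) (4,3,5,1,4,4) (4,3,5,2,4,4) (4,4,5,1,4,4) (4,4,5,2,4,4) (4,4,5,3,4,4) — 19.
cut=shift 3: (2,2,3,1,2,2) (2,2,4,1,2,2) (2,2,5,1,2,2) (2,3,4,1,2,2) (2,3,5,1,2,2) (2,4,5,1,2,2) (4,1,5,2,4,4) (4,1,5,3,4,4) (4,2,5,1,4,4) (4,2,5,3,4,4) (4,3,5,1,4,4) (4,3,5,2,4,4) (4,4,5,1,4,4) (4,4,5,2,4,4) (4,4,5,3,4,4) — 15.
cut=shift 4: (2,2,3,1,2,2) (2,2,4,1,2,2) (2,2,5,1,2,2) (2,3,4,1,2,2) (2,3,5,1,2,2) (2,4,5,1,2,2) (3,1,4,2,3,3) (3,1,5,2,3,3) (3,2,4,1,3,3) (3,2,5,1,3,3) (3,3,4,1,3,3) (3,3,4,2,3,3) (3,3,5,1,3,3) (3,3,5,2,3,3) (3,4,5,1,3,3) (3,4,5,2,3,3) — 16.
Summing: 19 + 15 + 16 = 50.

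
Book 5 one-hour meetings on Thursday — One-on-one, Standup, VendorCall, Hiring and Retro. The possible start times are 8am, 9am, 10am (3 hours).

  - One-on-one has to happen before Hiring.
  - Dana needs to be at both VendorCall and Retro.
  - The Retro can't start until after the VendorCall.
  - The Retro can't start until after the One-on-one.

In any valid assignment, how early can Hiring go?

9am

Precedence pushes Hiring to at least 9am.
Hiring at 9am is achievable: Standup in 8am, VendorCall in 8am, One-on-one in 8am, Hiring in 9am, Retro in 9am.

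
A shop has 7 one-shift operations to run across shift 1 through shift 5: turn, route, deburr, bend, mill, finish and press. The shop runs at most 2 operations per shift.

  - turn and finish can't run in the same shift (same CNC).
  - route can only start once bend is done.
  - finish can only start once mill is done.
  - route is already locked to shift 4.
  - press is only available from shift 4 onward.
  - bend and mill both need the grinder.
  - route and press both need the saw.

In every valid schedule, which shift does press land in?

shift 5

press's window is shift 4–shift 5.
route is fixed at shift 4, and press can't share a shift with route.
So press must be shift 5.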